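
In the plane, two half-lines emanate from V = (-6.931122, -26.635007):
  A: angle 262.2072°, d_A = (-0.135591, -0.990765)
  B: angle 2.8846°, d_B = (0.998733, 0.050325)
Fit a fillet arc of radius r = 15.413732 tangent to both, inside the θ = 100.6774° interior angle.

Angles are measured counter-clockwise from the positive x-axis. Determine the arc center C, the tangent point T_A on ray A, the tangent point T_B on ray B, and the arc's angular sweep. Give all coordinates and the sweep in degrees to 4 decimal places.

center=(6.6075,-41.3861) T_A=(-8.6639,-39.2961) T_B=(5.8318,-25.9919) sweep=79.3226

bisector direction at 312.5459° = (0.676181,-0.736736)
center distance |VC| = r/sin(θ/2) = 15.413732/sin(50.3387°) = 20.022233
C = V + |VC|·bis = (6.6075,-41.3861)
T_A = V + ((C−V)·d_A)·d_A = V + 12.7791·d_A = (-8.6639,-39.2961)
T_B = V + ((C−V)·d_B)·d_B = V + 12.7791·d_B = (5.8318,-25.9919)
sweep = 180° − θ = 79.3226°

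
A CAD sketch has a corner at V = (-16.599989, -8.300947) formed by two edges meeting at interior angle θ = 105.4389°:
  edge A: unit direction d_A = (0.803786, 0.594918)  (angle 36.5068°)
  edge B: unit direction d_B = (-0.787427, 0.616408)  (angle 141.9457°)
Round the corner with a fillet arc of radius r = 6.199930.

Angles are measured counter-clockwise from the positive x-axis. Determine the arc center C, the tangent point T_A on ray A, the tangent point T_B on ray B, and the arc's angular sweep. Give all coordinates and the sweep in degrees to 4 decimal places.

bisector direction at 89.2263° = (0.013504,0.999909)
center distance |VC| = r/sin(θ/2) = 6.199930/sin(52.7195°) = 7.791998
C = V + |VC|·bis = (-16.4948,-0.5097)
T_A = V + ((C−V)·d_A)·d_A = V + 4.7198·d_A = (-12.8063,-5.4931)
T_B = V + ((C−V)·d_B)·d_B = V + 4.7198·d_B = (-20.3165,-5.3917)
sweep = 180° − θ = 74.5611°

center=(-16.4948,-0.5097) T_A=(-12.8063,-5.4931) T_B=(-20.3165,-5.3917) sweep=74.5611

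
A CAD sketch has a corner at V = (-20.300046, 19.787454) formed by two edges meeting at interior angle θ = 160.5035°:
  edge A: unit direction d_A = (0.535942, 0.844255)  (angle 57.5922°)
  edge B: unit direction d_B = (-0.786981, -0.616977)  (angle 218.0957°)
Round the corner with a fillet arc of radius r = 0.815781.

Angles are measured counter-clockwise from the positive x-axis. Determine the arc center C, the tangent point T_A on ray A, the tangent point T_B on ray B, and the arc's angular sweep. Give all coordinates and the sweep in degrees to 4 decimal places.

center=(-20.9137,20.3430) T_A=(-20.2249,19.9058) T_B=(-20.4103,19.7010) sweep=19.4965

bisector direction at 137.8440° = (-0.741320,0.671152)
center distance |VC| = r/sin(θ/2) = 0.815781/sin(80.2518°) = 0.827732
C = V + |VC|·bis = (-20.9137,20.3430)
T_A = V + ((C−V)·d_A)·d_A = V + 0.1402·d_A = (-20.2249,19.9058)
T_B = V + ((C−V)·d_B)·d_B = V + 0.1402·d_B = (-20.4103,19.7010)
sweep = 180° − θ = 19.4965°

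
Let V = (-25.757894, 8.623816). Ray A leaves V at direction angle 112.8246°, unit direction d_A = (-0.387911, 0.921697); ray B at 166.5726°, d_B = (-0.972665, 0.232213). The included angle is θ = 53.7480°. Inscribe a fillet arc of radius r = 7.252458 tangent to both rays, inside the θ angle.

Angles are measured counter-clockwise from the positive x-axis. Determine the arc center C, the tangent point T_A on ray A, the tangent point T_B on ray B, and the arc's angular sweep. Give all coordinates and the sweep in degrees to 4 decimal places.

bisector direction at 139.6986° = (-0.762653,0.646808)
center distance |VC| = r/sin(θ/2) = 7.252458/sin(26.8740°) = 16.044197
C = V + |VC|·bis = (-37.9940,19.0013)
T_A = V + ((C−V)·d_A)·d_A = V + 14.3115·d_A = (-31.3095,21.8146)
T_B = V + ((C−V)·d_B)·d_B = V + 14.3115·d_B = (-39.6782,11.9471)
sweep = 180° − θ = 126.2520°

center=(-37.9940,19.0013) T_A=(-31.3095,21.8146) T_B=(-39.6782,11.9471) sweep=126.2520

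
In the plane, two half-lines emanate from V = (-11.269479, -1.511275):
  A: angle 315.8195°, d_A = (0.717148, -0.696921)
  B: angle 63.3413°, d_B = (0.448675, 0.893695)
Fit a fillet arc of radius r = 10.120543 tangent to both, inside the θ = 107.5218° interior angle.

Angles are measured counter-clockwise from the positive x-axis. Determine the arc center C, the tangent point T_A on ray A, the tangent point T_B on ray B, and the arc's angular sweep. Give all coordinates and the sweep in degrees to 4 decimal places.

center=(1.1033,0.5771) T_A=(-5.9499,-6.6808) T_B=(-7.9413,5.1179) sweep=72.4782

bisector direction at 9.5804° = (0.986053,0.166431)
center distance |VC| = r/sin(θ/2) = 10.120543/sin(53.7609°) = 12.547832
C = V + |VC|·bis = (1.1033,0.5771)
T_A = V + ((C−V)·d_A)·d_A = V + 7.4177·d_A = (-5.9499,-6.6808)
T_B = V + ((C−V)·d_B)·d_B = V + 7.4177·d_B = (-7.9413,5.1179)
sweep = 180° − θ = 72.4782°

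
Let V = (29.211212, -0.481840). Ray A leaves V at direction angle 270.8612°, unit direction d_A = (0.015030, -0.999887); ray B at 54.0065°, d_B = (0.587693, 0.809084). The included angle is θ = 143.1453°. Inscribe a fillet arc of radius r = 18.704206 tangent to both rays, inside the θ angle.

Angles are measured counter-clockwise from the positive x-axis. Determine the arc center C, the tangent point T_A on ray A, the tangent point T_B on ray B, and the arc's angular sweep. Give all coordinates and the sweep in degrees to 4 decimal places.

bisector direction at 342.4339° = (0.953369,-0.301807)
center distance |VC| = r/sin(θ/2) = 18.704206/sin(71.5726°) = 19.715093
C = V + |VC|·bis = (48.0070,-6.4320)
T_A = V + ((C−V)·d_A)·d_A = V + 6.2320·d_A = (29.3049,-6.7131)
T_B = V + ((C−V)·d_B)·d_B = V + 6.2320·d_B = (32.8737,4.5604)
sweep = 180° − θ = 36.8547°

center=(48.0070,-6.4320) T_A=(29.3049,-6.7131) T_B=(32.8737,4.5604) sweep=36.8547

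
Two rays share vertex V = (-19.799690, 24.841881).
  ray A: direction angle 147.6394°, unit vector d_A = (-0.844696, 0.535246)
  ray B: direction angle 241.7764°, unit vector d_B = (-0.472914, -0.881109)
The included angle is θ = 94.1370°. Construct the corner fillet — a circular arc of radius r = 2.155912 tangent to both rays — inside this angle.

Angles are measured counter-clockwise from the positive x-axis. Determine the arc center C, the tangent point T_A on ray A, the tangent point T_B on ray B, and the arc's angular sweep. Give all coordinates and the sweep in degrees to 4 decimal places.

bisector direction at 194.7079° = (-0.967233,-0.253891)
center distance |VC| = r/sin(θ/2) = 2.155912/sin(47.0685°) = 2.944557
C = V + |VC|·bis = (-22.6478,24.0943)
T_A = V + ((C−V)·d_A)·d_A = V + 2.0056·d_A = (-21.4938,25.9154)
T_B = V + ((C−V)·d_B)·d_B = V + 2.0056·d_B = (-20.7482,23.0747)
sweep = 180° − θ = 85.8630°

center=(-22.6478,24.0943) T_A=(-21.4938,25.9154) T_B=(-20.7482,23.0747) sweep=85.8630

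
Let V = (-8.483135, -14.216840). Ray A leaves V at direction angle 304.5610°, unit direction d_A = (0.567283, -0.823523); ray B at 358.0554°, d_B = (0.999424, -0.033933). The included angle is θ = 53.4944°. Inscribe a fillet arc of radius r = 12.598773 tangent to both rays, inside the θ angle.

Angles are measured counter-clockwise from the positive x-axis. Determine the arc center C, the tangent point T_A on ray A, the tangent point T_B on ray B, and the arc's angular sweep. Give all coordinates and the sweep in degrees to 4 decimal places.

center=(16.0735,-27.6566) T_A=(5.6981,-34.8037) T_B=(16.5010,-15.0651) sweep=126.5056

bisector direction at 331.3082° = (0.877215,-0.480098)
center distance |VC| = r/sin(θ/2) = 12.598773/sin(26.7472°) = 27.993864
C = V + |VC|·bis = (16.0735,-27.6566)
T_A = V + ((C−V)·d_A)·d_A = V + 24.9985·d_A = (5.6981,-34.8037)
T_B = V + ((C−V)·d_B)·d_B = V + 24.9985·d_B = (16.5010,-15.0651)
sweep = 180° − θ = 126.5056°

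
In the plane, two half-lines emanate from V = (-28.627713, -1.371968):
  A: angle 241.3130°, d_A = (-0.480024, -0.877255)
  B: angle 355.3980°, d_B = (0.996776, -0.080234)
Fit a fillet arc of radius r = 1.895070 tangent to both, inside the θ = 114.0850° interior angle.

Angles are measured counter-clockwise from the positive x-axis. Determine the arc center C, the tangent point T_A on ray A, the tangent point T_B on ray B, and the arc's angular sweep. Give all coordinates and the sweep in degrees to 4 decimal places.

center=(-27.5550,-3.3595) T_A=(-29.2175,-2.4498) T_B=(-27.4030,-1.4705) sweep=65.9150

bisector direction at 298.3555° = (0.474941,-0.880018)
center distance |VC| = r/sin(θ/2) = 1.895070/sin(57.0425°) = 2.258525
C = V + |VC|·bis = (-27.5550,-3.3595)
T_A = V + ((C−V)·d_A)·d_A = V + 1.2287·d_A = (-29.2175,-2.4498)
T_B = V + ((C−V)·d_B)·d_B = V + 1.2287·d_B = (-27.4030,-1.4705)
sweep = 180° − θ = 65.9150°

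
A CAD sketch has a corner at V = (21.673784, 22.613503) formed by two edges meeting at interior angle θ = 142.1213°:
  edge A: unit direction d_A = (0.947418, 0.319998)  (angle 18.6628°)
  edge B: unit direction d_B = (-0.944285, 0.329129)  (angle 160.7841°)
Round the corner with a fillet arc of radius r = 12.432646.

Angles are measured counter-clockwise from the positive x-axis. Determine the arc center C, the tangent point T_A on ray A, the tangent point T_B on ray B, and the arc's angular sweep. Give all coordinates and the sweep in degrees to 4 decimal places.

bisector direction at 89.7234° = (0.004827,0.999988)
center distance |VC| = r/sin(θ/2) = 12.432646/sin(71.0606°) = 13.144240
C = V + |VC|·bis = (21.7372,35.7576)
T_A = V + ((C−V)·d_A)·d_A = V + 4.2662·d_A = (25.7156,23.9787)
T_B = V + ((C−V)·d_B)·d_B = V + 4.2662·d_B = (17.6453,24.0176)
sweep = 180° − θ = 37.8787°

center=(21.7372,35.7576) T_A=(25.7156,23.9787) T_B=(17.6453,24.0176) sweep=37.8787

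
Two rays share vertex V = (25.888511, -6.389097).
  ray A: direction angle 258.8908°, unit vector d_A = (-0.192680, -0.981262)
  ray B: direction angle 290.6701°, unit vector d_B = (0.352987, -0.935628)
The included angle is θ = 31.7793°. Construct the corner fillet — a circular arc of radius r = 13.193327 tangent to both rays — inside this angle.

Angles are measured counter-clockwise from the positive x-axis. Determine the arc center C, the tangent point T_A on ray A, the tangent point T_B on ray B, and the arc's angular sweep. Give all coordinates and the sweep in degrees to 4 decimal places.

center=(29.9044,-54.4100) T_A=(16.9583,-51.8679) T_B=(42.2485,-49.7530) sweep=148.2207

bisector direction at 274.7805° = (0.083338,-0.996521)
center distance |VC| = r/sin(θ/2) = 13.193327/sin(15.8896°) = 48.188556
C = V + |VC|·bis = (29.9044,-54.4100)
T_A = V + ((C−V)·d_A)·d_A = V + 46.3473·d_A = (16.9583,-51.8679)
T_B = V + ((C−V)·d_B)·d_B = V + 46.3473·d_B = (42.2485,-49.7530)
sweep = 180° − θ = 148.2207°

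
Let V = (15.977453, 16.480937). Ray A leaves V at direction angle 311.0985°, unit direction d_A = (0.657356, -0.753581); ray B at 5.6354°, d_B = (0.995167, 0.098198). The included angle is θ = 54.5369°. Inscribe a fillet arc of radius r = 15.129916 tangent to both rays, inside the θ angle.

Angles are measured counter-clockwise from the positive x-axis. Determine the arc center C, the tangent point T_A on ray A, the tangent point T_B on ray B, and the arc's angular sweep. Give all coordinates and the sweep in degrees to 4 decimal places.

bisector direction at 338.3670° = (0.929564,-0.368661)
center distance |VC| = r/sin(θ/2) = 15.129916/sin(27.2685°) = 33.023203
C = V + |VC|·bis = (46.6746,4.3066)
T_A = V + ((C−V)·d_A)·d_A = V + 29.3533·d_A = (35.2730,-5.6392)
T_B = V + ((C−V)·d_B)·d_B = V + 29.3533·d_B = (45.1889,19.3634)
sweep = 180° − θ = 125.4631°

center=(46.6746,4.3066) T_A=(35.2730,-5.6392) T_B=(45.1889,19.3634) sweep=125.4631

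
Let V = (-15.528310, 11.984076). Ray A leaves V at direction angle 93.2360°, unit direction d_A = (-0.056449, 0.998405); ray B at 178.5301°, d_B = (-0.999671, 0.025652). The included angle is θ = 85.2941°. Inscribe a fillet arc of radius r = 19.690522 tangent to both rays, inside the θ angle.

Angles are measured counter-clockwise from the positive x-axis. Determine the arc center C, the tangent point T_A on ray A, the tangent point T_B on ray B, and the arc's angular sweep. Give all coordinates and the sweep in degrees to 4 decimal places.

center=(-36.3942,32.2165) T_A=(-16.7351,33.3280) T_B=(-36.8993,12.5325) sweep=94.7059

bisector direction at 135.8831° = (-0.717920,0.696125)
center distance |VC| = r/sin(θ/2) = 19.690522/sin(42.6471°) = 29.064350
C = V + |VC|·bis = (-36.3942,32.2165)
T_A = V + ((C−V)·d_A)·d_A = V + 21.3780·d_A = (-16.7351,33.3280)
T_B = V + ((C−V)·d_B)·d_B = V + 21.3780·d_B = (-36.8993,12.5325)
sweep = 180° − θ = 94.7059°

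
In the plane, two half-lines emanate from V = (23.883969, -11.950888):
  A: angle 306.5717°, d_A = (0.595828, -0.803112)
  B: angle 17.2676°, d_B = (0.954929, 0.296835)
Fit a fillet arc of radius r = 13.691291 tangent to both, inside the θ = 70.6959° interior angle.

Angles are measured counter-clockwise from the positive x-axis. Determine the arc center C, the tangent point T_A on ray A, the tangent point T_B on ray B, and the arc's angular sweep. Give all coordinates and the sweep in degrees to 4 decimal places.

bisector direction at 341.9196° = (0.950622,-0.310350)
center distance |VC| = r/sin(θ/2) = 13.691291/sin(35.3479°) = 23.665227
C = V + |VC|·bis = (46.3807,-19.2954)
T_A = V + ((C−V)·d_A)·d_A = V + 19.3026·d_A = (35.3850,-27.4531)
T_B = V + ((C−V)·d_B)·d_B = V + 19.3026·d_B = (42.3166,-6.2212)
sweep = 180° − θ = 109.3041°

center=(46.3807,-19.2954) T_A=(35.3850,-27.4531) T_B=(42.3166,-6.2212) sweep=109.3041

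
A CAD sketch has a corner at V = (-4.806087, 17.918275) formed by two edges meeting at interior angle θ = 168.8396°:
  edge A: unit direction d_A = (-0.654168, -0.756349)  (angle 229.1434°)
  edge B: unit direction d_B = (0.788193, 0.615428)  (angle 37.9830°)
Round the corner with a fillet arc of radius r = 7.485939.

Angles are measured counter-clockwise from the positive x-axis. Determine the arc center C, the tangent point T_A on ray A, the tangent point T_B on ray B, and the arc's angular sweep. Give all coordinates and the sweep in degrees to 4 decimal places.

center=(0.3774,12.4680) T_A=(-5.2845,17.3651) T_B=(-4.2296,18.3684) sweep=11.1604

bisector direction at 313.5632° = (0.689154,-0.724615)
center distance |VC| = r/sin(θ/2) = 7.485939/sin(84.4198°) = 7.521583
C = V + |VC|·bis = (0.3774,12.4680)
T_A = V + ((C−V)·d_A)·d_A = V + 0.7314·d_A = (-5.2845,17.3651)
T_B = V + ((C−V)·d_B)·d_B = V + 0.7314·d_B = (-4.2296,18.3684)
sweep = 180° − θ = 11.1604°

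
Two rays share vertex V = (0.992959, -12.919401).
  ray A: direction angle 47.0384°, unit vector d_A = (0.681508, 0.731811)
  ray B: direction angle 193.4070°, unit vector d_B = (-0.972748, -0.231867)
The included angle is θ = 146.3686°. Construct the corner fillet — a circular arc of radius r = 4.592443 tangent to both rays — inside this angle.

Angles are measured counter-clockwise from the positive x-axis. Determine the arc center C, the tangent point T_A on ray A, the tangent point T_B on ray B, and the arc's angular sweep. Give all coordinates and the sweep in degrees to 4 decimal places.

bisector direction at 120.2227° = (-0.503362,0.864075)
center distance |VC| = r/sin(θ/2) = 4.592443/sin(73.1843°) = 4.797587
C = V + |VC|·bis = (-1.4220,-8.7739)
T_A = V + ((C−V)·d_A)·d_A = V + 1.3879·d_A = (1.9388,-11.9037)
T_B = V + ((C−V)·d_B)·d_B = V + 1.3879·d_B = (-0.3571,-13.2412)
sweep = 180° − θ = 33.6314°

center=(-1.4220,-8.7739) T_A=(1.9388,-11.9037) T_B=(-0.3571,-13.2412) sweep=33.6314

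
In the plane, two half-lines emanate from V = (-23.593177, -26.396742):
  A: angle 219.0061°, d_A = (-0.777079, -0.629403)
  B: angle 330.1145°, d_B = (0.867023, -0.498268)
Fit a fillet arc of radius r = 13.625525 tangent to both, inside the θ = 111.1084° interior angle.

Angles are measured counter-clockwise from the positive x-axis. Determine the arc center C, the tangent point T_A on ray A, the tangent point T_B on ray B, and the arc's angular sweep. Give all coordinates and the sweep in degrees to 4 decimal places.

bisector direction at 274.5603° = (0.079508,-0.996834)
center distance |VC| = r/sin(θ/2) = 13.625525/sin(55.5542°) = 16.522565
C = V + |VC|·bis = (-22.2795,-42.8670)
T_A = V + ((C−V)·d_A)·d_A = V + 9.3456·d_A = (-30.8554,-32.2789)
T_B = V + ((C−V)·d_B)·d_B = V + 9.3456·d_B = (-15.4903,-31.0534)
sweep = 180° − θ = 68.8916°

center=(-22.2795,-42.8670) T_A=(-30.8554,-32.2789) T_B=(-15.4903,-31.0534) sweep=68.8916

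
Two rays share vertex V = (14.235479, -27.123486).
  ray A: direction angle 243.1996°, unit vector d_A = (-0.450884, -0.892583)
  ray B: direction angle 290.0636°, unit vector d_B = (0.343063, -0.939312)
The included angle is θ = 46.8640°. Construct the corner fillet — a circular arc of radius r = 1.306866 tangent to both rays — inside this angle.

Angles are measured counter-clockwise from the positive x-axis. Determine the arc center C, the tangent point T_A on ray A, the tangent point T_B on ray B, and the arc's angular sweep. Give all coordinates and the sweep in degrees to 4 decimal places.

center=(14.0424,-30.4042) T_A=(12.8759,-29.8150) T_B=(15.2699,-29.9559) sweep=133.1360

bisector direction at 266.6316° = (-0.058756,-0.998272)
center distance |VC| = r/sin(θ/2) = 1.306866/sin(23.4320°) = 3.286387
C = V + |VC|·bis = (14.0424,-30.4042)
T_A = V + ((C−V)·d_A)·d_A = V + 3.0154·d_A = (12.8759,-29.8150)
T_B = V + ((C−V)·d_B)·d_B = V + 3.0154·d_B = (15.2699,-29.9559)
sweep = 180° − θ = 133.1360°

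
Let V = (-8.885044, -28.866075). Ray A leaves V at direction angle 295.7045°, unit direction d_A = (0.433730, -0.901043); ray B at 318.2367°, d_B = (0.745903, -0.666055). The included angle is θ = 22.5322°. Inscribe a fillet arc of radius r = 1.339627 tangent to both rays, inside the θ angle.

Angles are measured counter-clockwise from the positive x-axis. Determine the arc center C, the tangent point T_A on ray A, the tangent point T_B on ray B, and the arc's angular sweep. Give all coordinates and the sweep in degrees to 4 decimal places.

center=(-4.7612,-34.3444) T_A=(-5.9683,-34.9255) T_B=(-3.8689,-33.3452) sweep=157.4678

bisector direction at 306.9706° = (0.601405,-0.798944)
center distance |VC| = r/sin(θ/2) = 1.339627/sin(11.2661°) = 6.857015
C = V + |VC|·bis = (-4.7612,-34.3444)
T_A = V + ((C−V)·d_A)·d_A = V + 6.7249·d_A = (-5.9683,-34.9255)
T_B = V + ((C−V)·d_B)·d_B = V + 6.7249·d_B = (-3.8689,-33.3452)
sweep = 180° − θ = 157.4678°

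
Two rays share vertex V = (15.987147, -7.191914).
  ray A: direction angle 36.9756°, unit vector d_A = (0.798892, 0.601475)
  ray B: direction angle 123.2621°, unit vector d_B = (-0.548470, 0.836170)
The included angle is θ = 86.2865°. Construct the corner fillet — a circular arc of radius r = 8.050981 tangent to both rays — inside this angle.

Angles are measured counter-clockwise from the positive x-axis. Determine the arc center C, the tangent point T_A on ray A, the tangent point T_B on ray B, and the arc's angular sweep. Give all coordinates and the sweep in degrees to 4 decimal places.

bisector direction at 80.1189° = (0.171605,0.985166)
center distance |VC| = r/sin(θ/2) = 8.050981/sin(43.1433°) = 11.773457
C = V + |VC|·bis = (18.0075,4.4069)
T_A = V + ((C−V)·d_A)·d_A = V + 8.5905·d_A = (22.8500,-2.0250)
T_B = V + ((C−V)·d_B)·d_B = V + 8.5905·d_B = (11.2755,-0.0088)
sweep = 180° − θ = 93.7135°

center=(18.0075,4.4069) T_A=(22.8500,-2.0250) T_B=(11.2755,-0.0088) sweep=93.7135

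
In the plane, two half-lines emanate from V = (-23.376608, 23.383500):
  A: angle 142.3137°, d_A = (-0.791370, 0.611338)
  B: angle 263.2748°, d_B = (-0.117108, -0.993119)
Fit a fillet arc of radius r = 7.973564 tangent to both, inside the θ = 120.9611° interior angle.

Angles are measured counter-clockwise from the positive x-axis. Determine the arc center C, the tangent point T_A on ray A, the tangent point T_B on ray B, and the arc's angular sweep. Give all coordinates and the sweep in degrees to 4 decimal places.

bisector direction at 202.7943° = (-0.921902,-0.387423)
center distance |VC| = r/sin(θ/2) = 7.973564/sin(60.4806°) = 9.163031
C = V + |VC|·bis = (-31.8240,19.8335)
T_A = V + ((C−V)·d_A)·d_A = V + 4.5148·d_A = (-26.9495,26.1436)
T_B = V + ((C−V)·d_B)·d_B = V + 4.5148·d_B = (-23.9053,18.8998)
sweep = 180° − θ = 59.0389°

center=(-31.8240,19.8335) T_A=(-26.9495,26.1436) T_B=(-23.9053,18.8998) sweep=59.0389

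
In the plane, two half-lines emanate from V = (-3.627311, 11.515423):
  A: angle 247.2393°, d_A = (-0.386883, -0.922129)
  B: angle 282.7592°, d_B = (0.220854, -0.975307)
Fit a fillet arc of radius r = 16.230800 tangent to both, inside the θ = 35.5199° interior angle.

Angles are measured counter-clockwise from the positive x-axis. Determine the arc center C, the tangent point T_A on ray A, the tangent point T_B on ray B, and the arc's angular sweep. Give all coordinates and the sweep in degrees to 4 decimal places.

center=(-8.2656,-41.4926) T_A=(-23.2325,-35.2132) T_B=(7.5644,-37.9080) sweep=144.4801

bisector direction at 264.9993° = (-0.087169,-0.996194)
center distance |VC| = r/sin(θ/2) = 16.230800/sin(17.7599°) = 53.210558
C = V + |VC|·bis = (-8.2656,-41.4926)
T_A = V + ((C−V)·d_A)·d_A = V + 50.6747·d_A = (-23.2325,-35.2132)
T_B = V + ((C−V)·d_B)·d_B = V + 50.6747·d_B = (7.5644,-37.9080)
sweep = 180° − θ = 144.4801°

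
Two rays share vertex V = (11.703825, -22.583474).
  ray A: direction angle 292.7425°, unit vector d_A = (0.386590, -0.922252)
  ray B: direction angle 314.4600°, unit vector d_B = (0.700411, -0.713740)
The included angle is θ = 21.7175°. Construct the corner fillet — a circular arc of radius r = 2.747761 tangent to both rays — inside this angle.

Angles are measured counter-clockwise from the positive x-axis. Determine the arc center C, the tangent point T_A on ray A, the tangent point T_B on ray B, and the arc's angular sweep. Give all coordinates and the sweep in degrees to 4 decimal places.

bisector direction at 303.6012° = (0.553410,-0.832909)
center distance |VC| = r/sin(θ/2) = 2.747761/sin(10.8588°) = 14.585614
C = V + |VC|·bis = (19.7756,-34.7320)
T_A = V + ((C−V)·d_A)·d_A = V + 14.3245·d_A = (17.2415,-35.7942)
T_B = V + ((C−V)·d_B)·d_B = V + 14.3245·d_B = (21.7368,-32.8074)
sweep = 180° − θ = 158.2825°

center=(19.7756,-34.7320) T_A=(17.2415,-35.7942) T_B=(21.7368,-32.8074) sweep=158.2825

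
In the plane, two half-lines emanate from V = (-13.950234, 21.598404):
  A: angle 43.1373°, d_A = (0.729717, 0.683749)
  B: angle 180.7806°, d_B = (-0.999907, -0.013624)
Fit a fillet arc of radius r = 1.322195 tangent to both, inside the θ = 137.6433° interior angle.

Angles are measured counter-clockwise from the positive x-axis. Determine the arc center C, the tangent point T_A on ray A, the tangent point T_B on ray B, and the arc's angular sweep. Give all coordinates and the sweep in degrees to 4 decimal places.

center=(-14.4805,22.9135) T_A=(-13.5764,21.9487) T_B=(-14.4625,21.5914) sweep=42.3567

bisector direction at 111.9590° = (-0.373942,0.927452)
center distance |VC| = r/sin(θ/2) = 1.322195/sin(68.8217°) = 1.417964
C = V + |VC|·bis = (-14.4805,22.9135)
T_A = V + ((C−V)·d_A)·d_A = V + 0.5123·d_A = (-13.5764,21.9487)
T_B = V + ((C−V)·d_B)·d_B = V + 0.5123·d_B = (-14.4625,21.5914)
sweep = 180° − θ = 42.3567°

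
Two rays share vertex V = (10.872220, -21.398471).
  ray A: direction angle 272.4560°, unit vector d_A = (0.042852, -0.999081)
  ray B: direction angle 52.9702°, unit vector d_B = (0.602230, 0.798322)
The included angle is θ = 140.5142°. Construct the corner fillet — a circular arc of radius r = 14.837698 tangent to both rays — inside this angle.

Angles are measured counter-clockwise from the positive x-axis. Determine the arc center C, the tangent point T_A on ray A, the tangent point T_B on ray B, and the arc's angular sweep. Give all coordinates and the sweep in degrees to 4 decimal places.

bisector direction at 342.7131° = (0.954829,-0.297157)
center distance |VC| = r/sin(θ/2) = 14.837698/sin(70.2571°) = 15.764360
C = V + |VC|·bis = (25.9245,-26.0830)
T_A = V + ((C−V)·d_A)·d_A = V + 5.3252·d_A = (11.1004,-26.7188)
T_B = V + ((C−V)·d_B)·d_B = V + 5.3252·d_B = (14.0792,-17.1472)
sweep = 180° − θ = 39.4858°

center=(25.9245,-26.0830) T_A=(11.1004,-26.7188) T_B=(14.0792,-17.1472) sweep=39.4858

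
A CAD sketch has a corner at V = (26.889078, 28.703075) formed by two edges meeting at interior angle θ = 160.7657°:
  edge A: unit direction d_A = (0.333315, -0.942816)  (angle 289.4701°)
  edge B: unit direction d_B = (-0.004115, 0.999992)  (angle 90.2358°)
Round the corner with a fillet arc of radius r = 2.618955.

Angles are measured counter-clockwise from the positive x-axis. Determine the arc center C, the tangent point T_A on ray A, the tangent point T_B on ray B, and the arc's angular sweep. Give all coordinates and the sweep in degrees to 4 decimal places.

bisector direction at 9.8530° = (0.985250,0.171120)
center distance |VC| = r/sin(θ/2) = 2.618955/sin(80.3829°) = 2.656286
C = V + |VC|·bis = (29.5062,29.1576)
T_A = V + ((C−V)·d_A)·d_A = V + 0.4438·d_A = (27.0370,28.2847)
T_B = V + ((C−V)·d_B)·d_B = V + 0.4438·d_B = (26.8873,29.1468)
sweep = 180° − θ = 19.2343°

center=(29.5062,29.1576) T_A=(27.0370,28.2847) T_B=(26.8873,29.1468) sweep=19.2343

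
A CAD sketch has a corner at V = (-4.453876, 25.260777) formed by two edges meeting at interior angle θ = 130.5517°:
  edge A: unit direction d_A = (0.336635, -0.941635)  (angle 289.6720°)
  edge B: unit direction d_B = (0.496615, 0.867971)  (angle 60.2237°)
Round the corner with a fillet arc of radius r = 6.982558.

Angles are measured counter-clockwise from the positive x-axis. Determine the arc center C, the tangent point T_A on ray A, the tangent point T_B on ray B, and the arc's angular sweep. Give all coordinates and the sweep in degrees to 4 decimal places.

bisector direction at 354.9479° = (0.996115,-0.088062)
center distance |VC| = r/sin(θ/2) = 6.982558/sin(65.2759°) = 7.687231
C = V + |VC|·bis = (3.2035,24.5838)
T_A = V + ((C−V)·d_A)·d_A = V + 3.2152·d_A = (-3.3715,22.2332)
T_B = V + ((C−V)·d_B)·d_B = V + 3.2152·d_B = (-2.8572,28.0515)
sweep = 180° − θ = 49.4483°

center=(3.2035,24.5838) T_A=(-3.3715,22.2332) T_B=(-2.8572,28.0515) sweep=49.4483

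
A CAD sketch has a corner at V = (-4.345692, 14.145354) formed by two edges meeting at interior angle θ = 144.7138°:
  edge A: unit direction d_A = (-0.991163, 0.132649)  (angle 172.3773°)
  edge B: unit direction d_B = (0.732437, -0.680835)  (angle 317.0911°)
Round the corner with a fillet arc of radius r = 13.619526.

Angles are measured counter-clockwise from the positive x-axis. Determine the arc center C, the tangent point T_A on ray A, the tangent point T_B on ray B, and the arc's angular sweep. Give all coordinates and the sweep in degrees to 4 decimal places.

center=(-10.4457,1.2208) T_A=(-8.6391,14.7199) T_B=(-1.1730,11.1962) sweep=35.2862

bisector direction at 244.7342° = (-0.426818,-0.904337)
center distance |VC| = r/sin(θ/2) = 13.619526/sin(72.3569°) = 14.291769
C = V + |VC|·bis = (-10.4457,1.2208)
T_A = V + ((C−V)·d_A)·d_A = V + 4.3316·d_A = (-8.6391,14.7199)
T_B = V + ((C−V)·d_B)·d_B = V + 4.3316·d_B = (-1.1730,11.1962)
sweep = 180° − θ = 35.2862°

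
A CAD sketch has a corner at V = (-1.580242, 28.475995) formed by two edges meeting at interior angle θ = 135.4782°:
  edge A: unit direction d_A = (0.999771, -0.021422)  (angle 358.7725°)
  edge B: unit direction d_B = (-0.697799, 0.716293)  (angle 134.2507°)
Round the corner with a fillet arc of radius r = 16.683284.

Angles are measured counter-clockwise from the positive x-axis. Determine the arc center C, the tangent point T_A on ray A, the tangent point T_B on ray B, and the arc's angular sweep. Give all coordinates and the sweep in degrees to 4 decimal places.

bisector direction at 66.5116° = (0.398563,0.917141)
center distance |VC| = r/sin(θ/2) = 16.683284/sin(67.7391°) = 18.026853
C = V + |VC|·bis = (5.6046,45.0092)
T_A = V + ((C−V)·d_A)·d_A = V + 6.8290·d_A = (5.2472,28.3297)
T_B = V + ((C−V)·d_B)·d_B = V + 6.8290·d_B = (-6.3455,33.3676)
sweep = 180° − θ = 44.5218°

center=(5.6046,45.0092) T_A=(5.2472,28.3297) T_B=(-6.3455,33.3676) sweep=44.5218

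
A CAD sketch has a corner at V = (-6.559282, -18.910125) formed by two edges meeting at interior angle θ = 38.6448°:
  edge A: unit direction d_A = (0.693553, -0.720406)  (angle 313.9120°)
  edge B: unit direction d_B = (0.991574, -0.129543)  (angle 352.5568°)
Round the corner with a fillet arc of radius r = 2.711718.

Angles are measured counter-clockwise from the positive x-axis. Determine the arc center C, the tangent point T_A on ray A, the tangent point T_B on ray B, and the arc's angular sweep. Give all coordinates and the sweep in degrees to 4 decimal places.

center=(0.7580,-22.6008) T_A=(-1.1955,-24.4816) T_B=(1.1093,-19.9120) sweep=141.3552

bisector direction at 333.2344° = (0.892856,-0.450342)
center distance |VC| = r/sin(θ/2) = 2.711718/sin(19.3224°) = 8.195390
C = V + |VC|·bis = (0.7580,-22.6008)
T_A = V + ((C−V)·d_A)·d_A = V + 7.7338·d_A = (-1.1955,-24.4816)
T_B = V + ((C−V)·d_B)·d_B = V + 7.7338·d_B = (1.1093,-19.9120)
sweep = 180° − θ = 141.3552°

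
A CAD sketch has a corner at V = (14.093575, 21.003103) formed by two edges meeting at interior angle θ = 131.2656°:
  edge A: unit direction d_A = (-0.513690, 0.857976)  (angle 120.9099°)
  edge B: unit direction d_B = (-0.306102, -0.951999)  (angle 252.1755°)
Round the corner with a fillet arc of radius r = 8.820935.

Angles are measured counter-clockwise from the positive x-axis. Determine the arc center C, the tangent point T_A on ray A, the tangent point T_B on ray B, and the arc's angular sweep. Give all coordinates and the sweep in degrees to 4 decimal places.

bisector direction at 186.5427° = (-0.993487,-0.113944)
center distance |VC| = r/sin(θ/2) = 8.820935/sin(65.6328°) = 9.683545
C = V + |VC|·bis = (4.4731,19.8997)
T_A = V + ((C−V)·d_A)·d_A = V + 3.9953·d_A = (12.0412,24.4309)
T_B = V + ((C−V)·d_B)·d_B = V + 3.9953·d_B = (12.8706,17.1996)
sweep = 180° − θ = 48.7344°

center=(4.4731,19.8997) T_A=(12.0412,24.4309) T_B=(12.8706,17.1996) sweep=48.7344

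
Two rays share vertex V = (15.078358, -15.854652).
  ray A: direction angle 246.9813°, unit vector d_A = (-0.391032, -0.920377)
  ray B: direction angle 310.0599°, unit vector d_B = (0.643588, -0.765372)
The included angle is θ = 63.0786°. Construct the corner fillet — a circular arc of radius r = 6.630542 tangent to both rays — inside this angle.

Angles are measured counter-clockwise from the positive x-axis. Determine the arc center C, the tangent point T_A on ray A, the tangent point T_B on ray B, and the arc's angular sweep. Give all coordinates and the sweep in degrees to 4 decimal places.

bisector direction at 278.5206° = (0.148165,-0.988963)
center distance |VC| = r/sin(θ/2) = 6.630542/sin(31.5393°) = 12.675882
C = V + |VC|·bis = (16.9565,-28.3906)
T_A = V + ((C−V)·d_A)·d_A = V + 10.8034·d_A = (10.8539,-25.7979)
T_B = V + ((C−V)·d_B)·d_B = V + 10.8034·d_B = (22.0313,-24.1233)
sweep = 180° − θ = 116.9214°

center=(16.9565,-28.3906) T_A=(10.8539,-25.7979) T_B=(22.0313,-24.1233) sweep=116.9214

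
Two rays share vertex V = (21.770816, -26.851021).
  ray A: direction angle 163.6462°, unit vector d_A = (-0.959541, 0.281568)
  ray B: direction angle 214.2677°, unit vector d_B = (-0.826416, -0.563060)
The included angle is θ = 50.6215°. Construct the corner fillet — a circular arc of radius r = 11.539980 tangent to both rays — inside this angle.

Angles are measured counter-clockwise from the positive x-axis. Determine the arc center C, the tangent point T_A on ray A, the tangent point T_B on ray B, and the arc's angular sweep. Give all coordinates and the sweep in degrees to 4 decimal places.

bisector direction at 188.9569° = (-0.987806,-0.155692)
center distance |VC| = r/sin(θ/2) = 11.539980/sin(25.3107°) = 26.992370
C = V + |VC|·bis = (-4.8924,-31.0535)
T_A = V + ((C−V)·d_A)·d_A = V + 24.4012·d_A = (-1.6431,-19.9804)
T_B = V + ((C−V)·d_B)·d_B = V + 24.4012·d_B = (1.6053,-40.5903)
sweep = 180° − θ = 129.3785°

center=(-4.8924,-31.0535) T_A=(-1.6431,-19.9804) T_B=(1.6053,-40.5903) sweep=129.3785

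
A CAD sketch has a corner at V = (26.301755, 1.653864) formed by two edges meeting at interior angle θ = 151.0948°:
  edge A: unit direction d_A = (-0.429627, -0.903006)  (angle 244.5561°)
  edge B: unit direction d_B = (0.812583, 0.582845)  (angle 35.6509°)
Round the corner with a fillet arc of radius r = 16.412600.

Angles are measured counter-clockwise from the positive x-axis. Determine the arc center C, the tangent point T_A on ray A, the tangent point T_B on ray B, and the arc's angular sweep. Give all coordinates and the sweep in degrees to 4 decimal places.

bisector direction at 320.1035° = (0.767204,-0.641403)
center distance |VC| = r/sin(θ/2) = 16.412600/sin(75.5474°) = 16.948959
C = V + |VC|·bis = (39.3051,-9.2172)
T_A = V + ((C−V)·d_A)·d_A = V + 4.2301·d_A = (24.4844,-2.1659)
T_B = V + ((C−V)·d_B)·d_B = V + 4.2301·d_B = (29.7391,4.1194)
sweep = 180° − θ = 28.9052°

center=(39.3051,-9.2172) T_A=(24.4844,-2.1659) T_B=(29.7391,4.1194) sweep=28.9052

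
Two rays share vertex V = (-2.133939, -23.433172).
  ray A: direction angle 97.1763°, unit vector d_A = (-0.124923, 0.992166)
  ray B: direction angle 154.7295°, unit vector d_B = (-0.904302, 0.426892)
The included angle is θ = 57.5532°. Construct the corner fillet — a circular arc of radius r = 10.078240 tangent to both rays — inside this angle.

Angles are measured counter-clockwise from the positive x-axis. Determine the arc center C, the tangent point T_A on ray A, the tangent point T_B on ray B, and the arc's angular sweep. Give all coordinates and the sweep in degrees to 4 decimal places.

center=(-14.4256,-6.4859) T_A=(-4.4263,-5.2269) T_B=(-18.7279,-15.5997) sweep=122.4468

bisector direction at 125.9529° = (-0.587120,0.809500)
center distance |VC| = r/sin(θ/2) = 10.078240/sin(28.7766°) = 20.935457
C = V + |VC|·bis = (-14.4256,-6.4859)
T_A = V + ((C−V)·d_A)·d_A = V + 18.3500·d_A = (-4.4263,-5.2269)
T_B = V + ((C−V)·d_B)·d_B = V + 18.3500·d_B = (-18.7279,-15.5997)
sweep = 180° − θ = 122.4468°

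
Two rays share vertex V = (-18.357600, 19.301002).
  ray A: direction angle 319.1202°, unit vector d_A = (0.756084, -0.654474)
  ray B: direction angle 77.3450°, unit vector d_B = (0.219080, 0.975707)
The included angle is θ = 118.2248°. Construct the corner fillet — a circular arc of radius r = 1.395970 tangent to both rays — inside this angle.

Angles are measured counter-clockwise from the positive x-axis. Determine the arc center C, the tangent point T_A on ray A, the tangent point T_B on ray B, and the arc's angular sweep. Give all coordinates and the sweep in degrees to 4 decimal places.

center=(-16.8126,19.8099) T_A=(-17.7262,18.7545) T_B=(-18.1747,20.1158) sweep=61.7752

bisector direction at 18.2326° = (0.949794,0.312875)
center distance |VC| = r/sin(θ/2) = 1.395970/sin(59.1124°) = 1.626671
C = V + |VC|·bis = (-16.8126,19.8099)
T_A = V + ((C−V)·d_A)·d_A = V + 0.8351·d_A = (-17.7262,18.7545)
T_B = V + ((C−V)·d_B)·d_B = V + 0.8351·d_B = (-18.1747,20.1158)
sweep = 180° − θ = 61.7752°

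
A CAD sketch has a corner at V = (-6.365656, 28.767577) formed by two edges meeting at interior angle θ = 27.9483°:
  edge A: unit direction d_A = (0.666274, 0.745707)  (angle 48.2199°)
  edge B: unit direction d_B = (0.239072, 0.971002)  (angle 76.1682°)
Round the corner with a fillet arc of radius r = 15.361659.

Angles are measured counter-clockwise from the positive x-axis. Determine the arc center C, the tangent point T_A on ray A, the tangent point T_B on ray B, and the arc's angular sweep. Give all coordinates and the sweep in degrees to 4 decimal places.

center=(23.3087,85.0358) T_A=(34.7640,74.8008) T_B=(8.3925,88.7084) sweep=152.0517

bisector direction at 62.1941° = (0.466478,0.884533)
center distance |VC| = r/sin(θ/2) = 15.361659/sin(13.9741°) = 63.613541
C = V + |VC|·bis = (23.3087,85.0358)
T_A = V + ((C−V)·d_A)·d_A = V + 61.7309·d_A = (34.7640,74.8008)
T_B = V + ((C−V)·d_B)·d_B = V + 61.7309·d_B = (8.3925,88.7084)
sweep = 180° − θ = 152.0517°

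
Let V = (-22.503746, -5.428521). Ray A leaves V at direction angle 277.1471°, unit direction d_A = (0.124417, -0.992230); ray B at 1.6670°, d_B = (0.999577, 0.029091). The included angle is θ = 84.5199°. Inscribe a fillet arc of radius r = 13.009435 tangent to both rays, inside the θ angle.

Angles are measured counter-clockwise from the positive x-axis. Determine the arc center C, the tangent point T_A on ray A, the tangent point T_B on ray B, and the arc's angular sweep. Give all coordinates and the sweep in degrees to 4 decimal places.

bisector direction at 319.4071° = (0.759351,-0.650681)
center distance |VC| = r/sin(θ/2) = 13.009435/sin(42.2600°) = 19.345019
C = V + |VC|·bis = (-7.8141,-18.0160)
T_A = V + ((C−V)·d_A)·d_A = V + 14.3173·d_A = (-20.7224,-19.6346)
T_B = V + ((C−V)·d_B)·d_B = V + 14.3173·d_B = (-8.1925,-5.0120)
sweep = 180° − θ = 95.4801°

center=(-7.8141,-18.0160) T_A=(-20.7224,-19.6346) T_B=(-8.1925,-5.0120) sweep=95.4801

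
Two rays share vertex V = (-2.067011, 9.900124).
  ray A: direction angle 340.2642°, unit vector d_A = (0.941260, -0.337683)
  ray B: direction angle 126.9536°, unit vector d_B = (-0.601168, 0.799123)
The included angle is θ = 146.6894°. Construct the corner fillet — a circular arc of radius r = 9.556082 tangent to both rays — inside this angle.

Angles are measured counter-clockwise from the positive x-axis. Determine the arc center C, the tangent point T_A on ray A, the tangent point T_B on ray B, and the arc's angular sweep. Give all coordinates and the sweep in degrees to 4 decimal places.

bisector direction at 53.6089° = (0.593294,0.804986)
center distance |VC| = r/sin(θ/2) = 9.556082/sin(73.3447°) = 9.974550
C = V + |VC|·bis = (3.8508,17.9295)
T_A = V + ((C−V)·d_A)·d_A = V + 2.8588·d_A = (0.6239,8.9347)
T_B = V + ((C−V)·d_B)·d_B = V + 2.8588·d_B = (-3.7857,12.1847)
sweep = 180° − θ = 33.3106°

center=(3.8508,17.9295) T_A=(0.6239,8.9347) T_B=(-3.7857,12.1847) sweep=33.3106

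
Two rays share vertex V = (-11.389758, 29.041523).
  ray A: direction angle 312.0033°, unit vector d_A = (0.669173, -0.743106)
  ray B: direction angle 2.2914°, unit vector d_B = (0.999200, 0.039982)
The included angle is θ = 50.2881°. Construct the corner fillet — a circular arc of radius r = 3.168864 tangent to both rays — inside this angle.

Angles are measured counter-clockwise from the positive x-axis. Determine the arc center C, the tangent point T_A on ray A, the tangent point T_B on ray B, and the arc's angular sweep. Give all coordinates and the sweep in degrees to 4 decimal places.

bisector direction at 337.1474° = (0.921507,-0.388363)
center distance |VC| = r/sin(θ/2) = 3.168864/sin(25.1441°) = 7.457984
C = V + |VC|·bis = (-4.5172,26.1451)
T_A = V + ((C−V)·d_A)·d_A = V + 6.7513·d_A = (-6.8720,24.0246)
T_B = V + ((C−V)·d_B)·d_B = V + 6.7513·d_B = (-4.6439,29.3115)
sweep = 180° − θ = 129.7119°

center=(-4.5172,26.1451) T_A=(-6.8720,24.0246) T_B=(-4.6439,29.3115) sweep=129.7119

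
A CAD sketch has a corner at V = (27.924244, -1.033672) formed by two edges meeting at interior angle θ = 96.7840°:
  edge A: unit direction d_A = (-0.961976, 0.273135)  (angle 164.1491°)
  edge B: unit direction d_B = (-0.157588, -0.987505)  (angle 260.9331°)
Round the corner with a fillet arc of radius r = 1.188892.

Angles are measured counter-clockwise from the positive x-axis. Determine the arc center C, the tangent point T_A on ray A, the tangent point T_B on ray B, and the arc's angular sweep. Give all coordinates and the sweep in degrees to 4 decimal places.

center=(26.5838,-1.8890) T_A=(26.9085,-0.7453) T_B=(27.7579,-2.0763) sweep=83.2160

bisector direction at 212.5411° = (-0.843006,-0.537904)
center distance |VC| = r/sin(θ/2) = 1.188892/sin(48.3920°) = 1.590054
C = V + |VC|·bis = (26.5838,-1.8890)
T_A = V + ((C−V)·d_A)·d_A = V + 1.0558·d_A = (26.9085,-0.7453)
T_B = V + ((C−V)·d_B)·d_B = V + 1.0558·d_B = (27.7579,-2.0763)
sweep = 180° − θ = 83.2160°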